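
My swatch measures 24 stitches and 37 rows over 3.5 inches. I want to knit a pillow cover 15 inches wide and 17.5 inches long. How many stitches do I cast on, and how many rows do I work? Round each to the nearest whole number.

Cast on 103 stitches and work 185 rows.

Stitch gauge = 24/3.5 = 6.857 sts/in; 15 × 6.857 = 102.86 → 103 sts.
Row gauge = 37/3.5 = 10.571 rows/in; 17.5 × 10.571 = 185.00 → 185 rows.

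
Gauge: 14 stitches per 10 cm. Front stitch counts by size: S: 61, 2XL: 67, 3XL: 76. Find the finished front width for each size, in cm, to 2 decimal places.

S 43.57 cm; 2XL 47.86 cm; 3XL 54.29 cm.

14/10 = 1.4 sts per cm.
S: 61 / 1.4 = 43.571 → 43.57 cm.
2XL: 67 / 1.4 = 47.857 → 47.86 cm.
3XL: 76 / 1.4 = 54.286 → 54.29 cm.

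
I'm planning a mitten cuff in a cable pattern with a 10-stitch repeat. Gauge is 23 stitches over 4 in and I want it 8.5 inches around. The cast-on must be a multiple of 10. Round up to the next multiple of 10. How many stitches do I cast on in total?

CO 50 sts.

23 / 4 = 5.75 sts per inch.
8.5 × 5.75 = 48.88 sts.
Next multiple of 10: 50.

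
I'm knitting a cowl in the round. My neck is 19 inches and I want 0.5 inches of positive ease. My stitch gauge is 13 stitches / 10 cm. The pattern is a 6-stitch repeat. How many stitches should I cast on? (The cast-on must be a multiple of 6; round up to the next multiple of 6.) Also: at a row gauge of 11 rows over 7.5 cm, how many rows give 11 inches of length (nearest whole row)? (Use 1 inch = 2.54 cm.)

Finished = 19 + 0.5 = 19.5 inches.
19.5 inches × 2.54 = 49.53 cm.
13/10 = 1.3 sts per cm; 49.53 × 1.3 = 64.39 sts.
Next multiple of 6 → 66.
11 inches = 27.94 cm; × 1.467 = 40.98 → 41 rows.

Cast on 66 stitches; work 41 rows.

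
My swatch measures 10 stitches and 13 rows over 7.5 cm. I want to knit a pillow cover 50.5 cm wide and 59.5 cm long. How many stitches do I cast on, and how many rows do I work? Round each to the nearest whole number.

Stitch gauge = 10/7.5 = 1.333 sts/cm; 50.5 × 1.333 = 67.33 → 67 sts.
Row gauge = 13/7.5 = 1.733 rows/cm; 59.5 × 1.733 = 103.13 → 103 rows.

Cast on 67 stitches and work 103 rows.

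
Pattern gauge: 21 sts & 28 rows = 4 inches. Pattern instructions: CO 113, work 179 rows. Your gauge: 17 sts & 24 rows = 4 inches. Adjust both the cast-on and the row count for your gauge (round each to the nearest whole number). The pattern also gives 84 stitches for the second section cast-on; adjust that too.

Cast on 91 stitches; work 153 rows; second section cast-on 68 stitches.

Stitches: 113 × 17/21 = 91.48 → 91.
Rows: 179 × 24/28 = 153.43 → 153.
second section cast-on: 84 × 17/21 = 68.00 → 68.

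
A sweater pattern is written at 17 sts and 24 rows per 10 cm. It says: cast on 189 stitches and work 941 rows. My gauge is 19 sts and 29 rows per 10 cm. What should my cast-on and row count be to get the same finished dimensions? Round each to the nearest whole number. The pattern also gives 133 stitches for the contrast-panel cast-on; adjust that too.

Stitches: 189 × 19/17 = 211.24 → 211.
Rows: 941 × 29/24 = 1137.04 → 1137.
contrast-panel cast-on: 133 × 19/17 = 148.65 → 149.

Cast on 211 stitches; work 1137 rows; contrast-panel cast-on 149 stitches.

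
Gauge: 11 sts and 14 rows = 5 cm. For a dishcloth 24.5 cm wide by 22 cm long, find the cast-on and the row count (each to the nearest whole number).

Stitch gauge = 11/5 = 2.2 sts/cm; 24.5 × 2.2 = 53.90 → 54 sts.
Row gauge = 14/5 = 2.8 rows/cm; 22 × 2.8 = 61.60 → 62 rows.

Cast on 54 stitches and work 62 rows.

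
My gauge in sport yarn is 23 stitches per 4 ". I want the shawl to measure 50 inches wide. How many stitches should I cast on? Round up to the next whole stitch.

23 stitches / 4 in = 5.75 stitches per inch.
50 × 5.75 = 287.50 stitches.
Round up → 288.

CO 288 sts.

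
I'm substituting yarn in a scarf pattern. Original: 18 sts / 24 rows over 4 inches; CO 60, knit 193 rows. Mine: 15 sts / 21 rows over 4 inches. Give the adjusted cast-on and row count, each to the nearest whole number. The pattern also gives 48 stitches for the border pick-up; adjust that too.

Stitches: 60 × 15/18 = 50.00 → 50.
Rows: 193 × 21/24 = 168.88 → 169.
border pick-up: 48 × 15/18 = 40.00 → 40.

Cast on 50 stitches; work 169 rows; border pick-up 40 stitches.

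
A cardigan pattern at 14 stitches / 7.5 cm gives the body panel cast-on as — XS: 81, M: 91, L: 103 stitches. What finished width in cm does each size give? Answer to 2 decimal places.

14/7.5 = 1.867 sts per cm.
XS: 81 / 1.867 = 43.393 → 43.39 cm.
M: 91 / 1.867 = 48.750 → 48.75 cm.
L: 103 / 1.867 = 55.179 → 55.18 cm.

XS 43.39 cm; M 48.75 cm; L 55.18 cm.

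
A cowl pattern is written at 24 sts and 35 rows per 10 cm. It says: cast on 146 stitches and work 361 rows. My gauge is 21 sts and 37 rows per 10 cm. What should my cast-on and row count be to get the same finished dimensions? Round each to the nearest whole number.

Stitches: 146 × 21/24 = 127.75 → 128.
Rows: 361 × 37/35 = 381.63 → 382.

Cast on 128 stitches; work 382 rows.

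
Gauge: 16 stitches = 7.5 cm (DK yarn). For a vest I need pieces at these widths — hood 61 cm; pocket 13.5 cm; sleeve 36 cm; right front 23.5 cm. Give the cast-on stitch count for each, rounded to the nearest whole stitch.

Rate = 16/7.5 = 2.133 sts per cm.
hood: 61 × 2.133 = 130.13 → 130.
pocket: 13.5 × 2.133 = 28.80 → 29.
sleeve: 36 × 2.133 = 76.80 → 77.
right front: 23.5 × 2.133 = 50.13 → 50.

hood 130; pocket 29; sleeve 77; right front 50.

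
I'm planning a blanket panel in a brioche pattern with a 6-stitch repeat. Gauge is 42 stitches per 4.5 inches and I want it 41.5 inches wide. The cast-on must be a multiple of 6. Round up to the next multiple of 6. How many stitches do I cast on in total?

390 stitches.

42 / 4.5 = 9.333 sts per inch.
41.5 × 9.333 = 387.33 sts.
Next multiple of 6: 390.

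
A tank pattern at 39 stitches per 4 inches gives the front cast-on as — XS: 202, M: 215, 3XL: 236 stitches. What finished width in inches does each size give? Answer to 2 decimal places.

39/4 = 9.75 sts per in.
XS: 202 / 9.75 = 20.718 → 20.72 in.
M: 215 / 9.75 = 22.051 → 22.05 in.
3XL: 236 / 9.75 = 24.205 → 24.21 in.

XS 20.72 inches; M 22.05 inches; 3XL 24.21 inches.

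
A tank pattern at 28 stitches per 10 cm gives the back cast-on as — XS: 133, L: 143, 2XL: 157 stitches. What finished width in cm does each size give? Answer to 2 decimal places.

28/10 = 2.8 sts per cm.
XS: 133 / 2.8 = 47.500 → 47.50 cm.
L: 143 / 2.8 = 51.071 → 51.07 cm.
2XL: 157 / 2.8 = 56.071 → 56.07 cm.

XS 47.50 cm; L 51.07 cm; 2XL 56.07 cm.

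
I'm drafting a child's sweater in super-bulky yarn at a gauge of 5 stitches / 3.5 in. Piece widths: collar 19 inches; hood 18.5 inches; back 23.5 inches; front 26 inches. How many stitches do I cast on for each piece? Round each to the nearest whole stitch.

Rate = 5/3.5 = 1.429 sts per in.
collar: 19 × 1.429 = 27.14 → 27.
hood: 18.5 × 1.429 = 26.43 → 26.
back: 23.5 × 1.429 = 33.57 → 34.
front: 26 × 1.429 = 37.14 → 37.

collar 27; hood 26; back 34; front 37.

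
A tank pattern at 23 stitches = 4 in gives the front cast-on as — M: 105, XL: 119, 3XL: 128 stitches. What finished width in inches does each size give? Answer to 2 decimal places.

23/4 = 5.75 sts per in.
M: 105 / 5.75 = 18.261 → 18.26 in.
XL: 119 / 5.75 = 20.696 → 20.70 in.
3XL: 128 / 5.75 = 22.261 → 22.26 in.

M 18.26 inches; XL 20.70 inches; 3XL 22.26 inches.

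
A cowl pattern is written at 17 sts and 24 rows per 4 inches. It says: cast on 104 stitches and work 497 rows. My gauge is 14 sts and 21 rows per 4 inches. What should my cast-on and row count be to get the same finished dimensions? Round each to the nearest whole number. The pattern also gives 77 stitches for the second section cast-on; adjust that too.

Stitches: 104 × 14/17 = 85.65 → 86.
Rows: 497 × 21/24 = 434.88 → 435.
second section cast-on: 77 × 14/17 = 63.41 → 63.

Cast on 86 stitches; work 435 rows; second section cast-on 63 stitches.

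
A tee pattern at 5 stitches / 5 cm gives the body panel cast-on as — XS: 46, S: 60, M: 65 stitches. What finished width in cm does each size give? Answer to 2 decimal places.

5/5 = 1 sts per cm.
XS: 46 / 1 = 46.000 → 46.00 cm.
S: 60 / 1 = 60.000 → 60.00 cm.
M: 65 / 1 = 65.000 → 65.00 cm.

XS 46.00 cm; S 60.00 cm; M 65.00 cm.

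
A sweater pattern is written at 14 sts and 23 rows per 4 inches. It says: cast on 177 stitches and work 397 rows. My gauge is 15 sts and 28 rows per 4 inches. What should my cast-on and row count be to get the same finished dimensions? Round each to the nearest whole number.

Cast on 190 stitches; work 483 rows.

Stitches: 177 × 15/14 = 189.64 → 190.
Rows: 397 × 28/23 = 483.30 → 483.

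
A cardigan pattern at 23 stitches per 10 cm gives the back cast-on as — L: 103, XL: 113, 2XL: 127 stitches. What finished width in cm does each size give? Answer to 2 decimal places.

23/10 = 2.3 sts per cm.
L: 103 / 2.3 = 44.783 → 44.78 cm.
XL: 113 / 2.3 = 49.130 → 49.13 cm.
2XL: 127 / 2.3 = 55.217 → 55.22 cm.

L 44.78 cm; XL 49.13 cm; 2XL 55.22 cm.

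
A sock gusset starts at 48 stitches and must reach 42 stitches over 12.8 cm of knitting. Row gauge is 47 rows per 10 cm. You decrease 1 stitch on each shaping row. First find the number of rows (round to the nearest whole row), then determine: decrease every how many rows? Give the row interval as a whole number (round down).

Rows = 12.8 × 4.7 = 60.2 → 60 rows.
Stitches to remove: 6 → 6 shaping rows (at 1 st each).
60 / 6 = 10.00 → every 10 rows.

Decrease every 10th row.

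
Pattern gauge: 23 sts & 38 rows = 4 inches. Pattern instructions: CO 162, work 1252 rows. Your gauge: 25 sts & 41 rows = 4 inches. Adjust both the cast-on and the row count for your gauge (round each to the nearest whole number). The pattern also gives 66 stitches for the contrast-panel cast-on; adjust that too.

Stitches: 162 × 25/23 = 176.09 → 176.
Rows: 1252 × 41/38 = 1350.84 → 1351.
contrast-panel cast-on: 66 × 25/23 = 71.74 → 72.

Cast on 176 stitches; work 1351 rows; contrast-panel cast-on 72 stitches.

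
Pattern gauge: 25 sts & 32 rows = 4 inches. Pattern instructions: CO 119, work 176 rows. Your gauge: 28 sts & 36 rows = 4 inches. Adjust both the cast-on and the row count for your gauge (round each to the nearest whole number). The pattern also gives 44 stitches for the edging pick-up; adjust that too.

Stitches: 119 × 28/25 = 133.28 → 133.
Rows: 176 × 36/32 = 198.00 → 198.
edging pick-up: 44 × 28/25 = 49.28 → 49.

Cast on 133 stitches; work 198 rows; edging pick-up 49 stitches.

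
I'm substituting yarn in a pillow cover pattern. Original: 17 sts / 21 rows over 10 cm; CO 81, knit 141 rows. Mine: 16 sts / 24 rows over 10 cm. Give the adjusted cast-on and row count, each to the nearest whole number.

Cast on 76 stitches; work 161 rows.

Stitches: 81 × 16/17 = 76.24 → 76.
Rows: 141 × 24/21 = 161.14 → 161.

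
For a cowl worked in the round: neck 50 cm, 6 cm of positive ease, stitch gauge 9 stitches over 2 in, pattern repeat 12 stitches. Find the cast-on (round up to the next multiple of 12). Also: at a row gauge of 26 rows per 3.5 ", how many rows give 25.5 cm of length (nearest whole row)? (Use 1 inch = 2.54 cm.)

Finished = 50 + 6 = 56 cm.
56 cm × 1/2.54 = 22.05 inches.
9/2 = 4.5 sts per in; 22.05 × 4.5 = 99.21 sts.
Next multiple of 12 → 108.
25.5 cm = 10.04 inches; × 7.429 = 74.58 → 75 rows.

Cast on 108 stitches; work 75 rows.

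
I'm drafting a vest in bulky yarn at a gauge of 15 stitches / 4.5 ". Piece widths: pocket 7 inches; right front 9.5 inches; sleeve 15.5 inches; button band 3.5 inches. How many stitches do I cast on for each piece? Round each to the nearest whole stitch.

Rate = 15/4.5 = 3.333 sts per in.
pocket: 7 × 3.333 = 23.33 → 23.
right front: 9.5 × 3.333 = 31.67 → 32.
sleeve: 15.5 × 3.333 = 51.67 → 52.
button band: 3.5 × 3.333 = 11.67 → 12.

pocket 23; right front 32; sleeve 52; button band 12.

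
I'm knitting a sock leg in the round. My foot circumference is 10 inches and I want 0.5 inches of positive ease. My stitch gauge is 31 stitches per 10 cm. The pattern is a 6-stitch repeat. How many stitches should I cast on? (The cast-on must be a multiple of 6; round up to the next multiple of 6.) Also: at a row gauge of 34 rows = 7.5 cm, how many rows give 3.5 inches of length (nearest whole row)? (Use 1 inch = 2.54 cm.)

Cast on 84 stitches; work 40 rows.

Finished = 10 + 0.5 = 10.5 inches.
10.5 inches × 2.54 = 26.67 cm.
31/10 = 3.1 sts per cm; 26.67 × 3.1 = 82.68 sts.
Next multiple of 6 → 84.
3.5 inches = 8.89 cm; × 4.533 = 40.30 → 40 rows.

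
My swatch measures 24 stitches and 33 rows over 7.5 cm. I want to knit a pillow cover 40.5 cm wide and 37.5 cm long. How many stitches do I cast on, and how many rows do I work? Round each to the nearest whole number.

Cast on 130 stitches and work 165 rows.

Stitch gauge = 24/7.5 = 3.2 sts/cm; 40.5 × 3.2 = 129.60 → 130 sts.
Row gauge = 33/7.5 = 4.4 rows/cm; 37.5 × 4.4 = 165.00 → 165 rows.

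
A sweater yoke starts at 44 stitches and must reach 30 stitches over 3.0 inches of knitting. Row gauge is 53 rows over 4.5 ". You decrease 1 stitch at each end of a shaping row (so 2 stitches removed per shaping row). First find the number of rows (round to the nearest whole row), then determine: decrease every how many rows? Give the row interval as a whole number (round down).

Rows = 3.0 × 11.778 = 35.3 → 35 rows.
Stitches to remove: 14 → 7 shaping rows (at 2 st each).
35 / 7 = 5.00 → every 5 rows.

Decrease every 5th row.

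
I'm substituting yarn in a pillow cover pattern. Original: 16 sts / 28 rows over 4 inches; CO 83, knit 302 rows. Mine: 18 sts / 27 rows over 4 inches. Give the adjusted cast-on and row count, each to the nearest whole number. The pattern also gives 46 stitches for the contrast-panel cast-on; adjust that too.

Cast on 93 stitches; work 291 rows; contrast-panel cast-on 52 stitches.

Stitches: 83 × 18/16 = 93.38 → 93.
Rows: 302 × 27/28 = 291.21 → 291.
contrast-panel cast-on: 46 × 18/16 = 51.75 → 52.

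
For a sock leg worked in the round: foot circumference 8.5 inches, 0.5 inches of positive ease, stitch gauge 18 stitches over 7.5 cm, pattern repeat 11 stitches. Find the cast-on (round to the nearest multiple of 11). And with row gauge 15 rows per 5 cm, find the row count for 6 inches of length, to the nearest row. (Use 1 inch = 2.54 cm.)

Finished = 8.5 + 0.5 = 9 inches.
9 inches × 2.54 = 22.86 cm.
18/7.5 = 2.4 sts per cm; 22.86 × 2.4 = 54.86 sts.
Nearest multiple of 11 → 55.
6 inches = 15.24 cm; × 3 = 45.72 → 46 rows.

Cast on 55 stitches; work 46 rows.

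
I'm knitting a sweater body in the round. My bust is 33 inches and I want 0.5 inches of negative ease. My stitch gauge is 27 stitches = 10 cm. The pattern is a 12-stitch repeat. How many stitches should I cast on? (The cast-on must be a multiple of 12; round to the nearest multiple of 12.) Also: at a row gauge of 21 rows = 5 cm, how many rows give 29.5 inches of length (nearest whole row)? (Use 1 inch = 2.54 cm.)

Finished = 33 − 0.5 = 32.5 inches.
32.5 inches × 2.54 = 82.55 cm.
27/10 = 2.7 sts per cm; 82.55 × 2.7 = 222.88 sts.
Nearest multiple of 12 → 228.
29.5 inches = 74.93 cm; × 4.2 = 314.71 → 315 rows.

Cast on 228 stitches; work 315 rows.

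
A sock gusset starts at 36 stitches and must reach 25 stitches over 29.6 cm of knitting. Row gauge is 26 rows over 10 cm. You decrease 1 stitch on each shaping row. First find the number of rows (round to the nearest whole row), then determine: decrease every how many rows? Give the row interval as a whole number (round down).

Decrease every 7th row.

Rows = 29.6 × 2.6 = 77.0 → 77 rows.
Stitches to remove: 11 → 11 shaping rows (at 1 st each).
77 / 11 = 7.00 → every 7 rows.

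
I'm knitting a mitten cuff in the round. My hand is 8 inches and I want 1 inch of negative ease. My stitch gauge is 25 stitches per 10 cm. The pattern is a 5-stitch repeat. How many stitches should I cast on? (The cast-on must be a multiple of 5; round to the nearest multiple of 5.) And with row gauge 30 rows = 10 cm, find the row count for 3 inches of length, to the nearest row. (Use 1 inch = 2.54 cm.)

Cast on 45 stitches; work 23 rows.

Finished = 8 − 1 = 7 inches.
7 inches × 2.54 = 17.78 cm.
25/10 = 2.5 sts per cm; 17.78 × 2.5 = 44.45 sts.
Nearest multiple of 5 → 45.
3 inches = 7.62 cm; × 3 = 22.86 → 23 rows.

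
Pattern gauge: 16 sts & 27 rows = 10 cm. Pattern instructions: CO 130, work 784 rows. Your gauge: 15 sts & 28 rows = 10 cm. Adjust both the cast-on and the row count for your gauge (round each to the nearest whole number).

Stitches: 130 × 15/16 = 121.88 → 122.
Rows: 784 × 28/27 = 813.04 → 813.

Cast on 122 stitches; work 813 rows.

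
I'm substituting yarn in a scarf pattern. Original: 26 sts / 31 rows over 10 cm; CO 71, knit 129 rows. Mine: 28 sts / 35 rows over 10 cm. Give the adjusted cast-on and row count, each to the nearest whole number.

Stitches: 71 × 28/26 = 76.46 → 76.
Rows: 129 × 35/31 = 145.65 → 146.

Cast on 76 stitches; work 146 rows.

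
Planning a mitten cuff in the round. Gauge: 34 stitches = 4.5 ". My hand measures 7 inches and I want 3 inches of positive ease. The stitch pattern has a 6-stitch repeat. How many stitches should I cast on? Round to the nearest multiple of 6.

Finished = 7 + 3 = 10 inches.
34 / 4.5 = 7.556 sts/in.
10 × 7.556 = 75.56 sts.
Nearest multiple of 6: 78.

78 stitches.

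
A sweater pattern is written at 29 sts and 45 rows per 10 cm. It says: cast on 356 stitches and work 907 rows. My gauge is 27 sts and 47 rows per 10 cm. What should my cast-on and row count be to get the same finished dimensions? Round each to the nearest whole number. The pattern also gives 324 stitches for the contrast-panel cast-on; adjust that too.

Stitches: 356 × 27/29 = 331.45 → 331.
Rows: 907 × 47/45 = 947.31 → 947.
contrast-panel cast-on: 324 × 27/29 = 301.66 → 302.

Cast on 331 stitches; work 947 rows; contrast-panel cast-on 302 stitches.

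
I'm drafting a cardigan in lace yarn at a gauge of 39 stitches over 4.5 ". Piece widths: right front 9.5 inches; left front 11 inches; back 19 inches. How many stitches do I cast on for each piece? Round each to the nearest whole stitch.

Rate = 39/4.5 = 8.667 sts per in.
right front: 9.5 × 8.667 = 82.33 → 82.
left front: 11 × 8.667 = 95.33 → 95.
back: 19 × 8.667 = 164.67 → 165.

right front 82; left front 95; back 165.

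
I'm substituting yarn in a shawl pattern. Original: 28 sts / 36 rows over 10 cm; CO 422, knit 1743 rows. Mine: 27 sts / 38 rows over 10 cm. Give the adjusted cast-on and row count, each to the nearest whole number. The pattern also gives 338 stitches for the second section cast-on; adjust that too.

Stitches: 422 × 27/28 = 406.93 → 407.
Rows: 1743 × 38/36 = 1839.83 → 1840.
second section cast-on: 338 × 27/28 = 325.93 → 326.

Cast on 407 stitches; work 1840 rows; second section cast-on 326 stitches.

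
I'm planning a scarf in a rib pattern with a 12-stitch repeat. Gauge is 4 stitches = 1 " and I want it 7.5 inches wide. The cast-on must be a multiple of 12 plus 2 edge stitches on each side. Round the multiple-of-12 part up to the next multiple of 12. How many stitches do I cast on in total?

Cast on 40 stitches.

4 / 1 = 4 sts per inch.
7.5 × 4 = 30.00 sts.
Less 4 edge sts → 26.00 for the repeat.
Next multiple of 12: 36.
Add back 4 edge sts → 40.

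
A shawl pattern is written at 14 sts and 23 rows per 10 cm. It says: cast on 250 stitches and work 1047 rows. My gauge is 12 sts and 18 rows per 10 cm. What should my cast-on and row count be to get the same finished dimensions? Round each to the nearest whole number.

Cast on 214 stitches; work 819 rows.

Stitches: 250 × 12/14 = 214.29 → 214.
Rows: 1047 × 18/23 = 819.39 → 819.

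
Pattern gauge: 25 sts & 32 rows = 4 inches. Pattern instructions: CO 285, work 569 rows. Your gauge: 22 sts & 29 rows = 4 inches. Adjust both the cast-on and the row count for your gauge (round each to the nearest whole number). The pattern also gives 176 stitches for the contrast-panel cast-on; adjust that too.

Stitches: 285 × 22/25 = 250.80 → 251.
Rows: 569 × 29/32 = 515.66 → 516.
contrast-panel cast-on: 176 × 22/25 = 154.88 → 155.

Cast on 251 stitches; work 516 rows; contrast-panel cast-on 155 stitches.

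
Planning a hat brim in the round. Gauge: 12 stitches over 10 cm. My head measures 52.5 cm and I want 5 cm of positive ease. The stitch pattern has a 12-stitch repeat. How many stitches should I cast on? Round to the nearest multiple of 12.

Finished = 52.5 + 5 = 57.5 cm.
12 / 10 = 1.2 sts/cm.
57.5 × 1.2 = 69.00 sts.
Nearest multiple of 12: 72.

72 stitches.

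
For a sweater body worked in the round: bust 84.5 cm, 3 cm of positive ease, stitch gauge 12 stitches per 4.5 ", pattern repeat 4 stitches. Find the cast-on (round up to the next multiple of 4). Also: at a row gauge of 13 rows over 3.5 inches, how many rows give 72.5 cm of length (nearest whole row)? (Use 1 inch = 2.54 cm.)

Cast on 92 stitches; work 106 rows.

Finished = 84.5 + 3 = 87.5 cm.
87.5 cm × 1/2.54 = 34.45 inches.
12/4.5 = 2.667 sts per in; 34.45 × 2.667 = 91.86 sts.
Next multiple of 4 → 92.
72.5 cm = 28.54 inches; × 3.714 = 106.02 → 106 rows.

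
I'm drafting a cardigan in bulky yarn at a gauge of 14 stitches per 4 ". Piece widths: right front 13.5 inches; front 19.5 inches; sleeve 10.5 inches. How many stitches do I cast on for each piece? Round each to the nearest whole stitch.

right front 47; front 68; sleeve 37.

Rate = 14/4 = 3.5 sts per in.
right front: 13.5 × 3.5 = 47.25 → 47.
front: 19.5 × 3.5 = 68.25 → 68.
sleeve: 10.5 × 3.5 = 36.75 → 37.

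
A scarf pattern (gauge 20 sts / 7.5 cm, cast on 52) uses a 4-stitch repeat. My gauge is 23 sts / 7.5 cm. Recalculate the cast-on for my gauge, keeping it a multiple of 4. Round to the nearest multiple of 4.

52 × 23 / 20 = 59.80.
Nearest multiple of 4: 60.

Cast on 60 stitches.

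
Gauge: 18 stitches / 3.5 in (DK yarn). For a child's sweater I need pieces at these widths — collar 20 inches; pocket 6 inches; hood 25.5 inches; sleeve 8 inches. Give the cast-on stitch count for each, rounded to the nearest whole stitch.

collar 103; pocket 31; hood 131; sleeve 41.

Rate = 18/3.5 = 5.143 sts per in.
collar: 20 × 5.143 = 102.86 → 103.
pocket: 6 × 5.143 = 30.86 → 31.
hood: 25.5 × 5.143 = 131.14 → 131.
sleeve: 8 × 5.143 = 41.14 → 41.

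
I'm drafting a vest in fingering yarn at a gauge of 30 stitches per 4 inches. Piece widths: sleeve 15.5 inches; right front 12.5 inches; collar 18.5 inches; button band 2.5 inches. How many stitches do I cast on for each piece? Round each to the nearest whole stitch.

Rate = 30/4 = 7.5 sts per in.
sleeve: 15.5 × 7.5 = 116.25 → 116.
right front: 12.5 × 7.5 = 93.75 → 94.
collar: 18.5 × 7.5 = 138.75 → 139.
button band: 2.5 × 7.5 = 18.75 → 19.

sleeve 116; right front 94; collar 139; button band 19.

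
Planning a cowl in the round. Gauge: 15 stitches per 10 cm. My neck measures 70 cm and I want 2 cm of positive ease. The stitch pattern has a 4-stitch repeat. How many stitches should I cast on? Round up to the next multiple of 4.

CO 108 sts.

Finished = 70 + 2 = 72 cm.
15 / 10 = 1.5 sts/cm.
72 × 1.5 = 108.00 sts.
Next multiple of 4: 108.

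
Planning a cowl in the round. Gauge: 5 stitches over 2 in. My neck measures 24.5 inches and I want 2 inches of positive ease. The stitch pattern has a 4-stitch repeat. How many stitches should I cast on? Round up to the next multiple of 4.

68 stitches.

Finished = 24.5 + 2 = 26.5 inches.
5 / 2 = 2.5 sts/in.
26.5 × 2.5 = 66.25 sts.
Next multiple of 4: 68.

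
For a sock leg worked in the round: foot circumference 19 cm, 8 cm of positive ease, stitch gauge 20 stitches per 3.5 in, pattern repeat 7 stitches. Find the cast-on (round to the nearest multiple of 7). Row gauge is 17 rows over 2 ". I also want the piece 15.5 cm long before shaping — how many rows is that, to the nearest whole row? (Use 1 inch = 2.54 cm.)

Finished = 19 + 8 = 27 cm.
27 cm × 1/2.54 = 10.63 inches.
20/3.5 = 5.714 sts per in; 10.63 × 5.714 = 60.74 sts.
Nearest multiple of 7 → 63.
15.5 cm = 6.10 inches; × 8.5 = 51.87 → 52 rows.

Cast on 63 stitches; work 52 rows.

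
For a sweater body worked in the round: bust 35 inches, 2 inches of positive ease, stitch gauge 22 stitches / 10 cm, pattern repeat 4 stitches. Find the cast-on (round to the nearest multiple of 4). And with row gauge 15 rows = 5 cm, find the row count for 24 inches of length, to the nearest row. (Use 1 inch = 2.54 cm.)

Finished = 35 + 2 = 37 inches.
37 inches × 2.54 = 93.98 cm.
22/10 = 2.2 sts per cm; 93.98 × 2.2 = 206.76 sts.
Nearest multiple of 4 → 208.
24 inches = 60.96 cm; × 3 = 182.88 → 183 rows.

Cast on 208 stitches; work 183 rows.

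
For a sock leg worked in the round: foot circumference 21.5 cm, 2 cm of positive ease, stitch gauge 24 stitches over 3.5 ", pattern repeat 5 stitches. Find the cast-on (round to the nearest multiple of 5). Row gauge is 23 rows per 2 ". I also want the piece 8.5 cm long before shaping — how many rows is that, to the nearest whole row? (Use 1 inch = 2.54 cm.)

Cast on 65 stitches; work 38 rows.

Finished = 21.5 + 2 = 23.5 cm.
23.5 cm × 1/2.54 = 9.25 inches.
24/3.5 = 6.857 sts per in; 9.25 × 6.857 = 63.44 sts.
Nearest multiple of 5 → 65.
8.5 cm = 3.35 inches; × 11.5 = 38.48 → 38 rows.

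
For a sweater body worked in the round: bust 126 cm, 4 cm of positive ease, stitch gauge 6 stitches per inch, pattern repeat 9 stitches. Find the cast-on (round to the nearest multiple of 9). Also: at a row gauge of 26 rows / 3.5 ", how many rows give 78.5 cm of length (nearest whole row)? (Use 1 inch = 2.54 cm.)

Cast on 306 stitches; work 230 rows.

Finished = 126 + 4 = 130 cm.
130 cm × 1/2.54 = 51.18 inches.
6/1 = 6 sts per in; 51.18 × 6 = 307.09 sts.
Nearest multiple of 9 → 306.
78.5 cm = 30.91 inches; × 7.429 = 229.58 → 230 rows.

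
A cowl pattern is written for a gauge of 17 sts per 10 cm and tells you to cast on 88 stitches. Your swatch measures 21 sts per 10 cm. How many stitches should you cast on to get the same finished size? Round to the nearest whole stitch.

Scale factor = 21 / 17 = 1.235.
88 × 21 / 17 = 108.71 sts.
→ 109 sts.

Cast on 109 stitches.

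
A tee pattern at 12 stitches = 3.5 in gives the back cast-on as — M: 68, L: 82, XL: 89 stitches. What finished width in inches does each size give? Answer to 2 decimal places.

12/3.5 = 3.429 sts per in.
M: 68 / 3.429 = 19.833 → 19.83 in.
L: 82 / 3.429 = 23.917 → 23.92 in.
XL: 89 / 3.429 = 25.958 → 25.96 in.

M 19.83 inches; L 23.92 inches; XL 25.96 inches.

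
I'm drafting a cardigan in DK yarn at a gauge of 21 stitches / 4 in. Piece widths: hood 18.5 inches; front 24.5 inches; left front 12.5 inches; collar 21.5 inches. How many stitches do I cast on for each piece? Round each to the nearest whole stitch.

Rate = 21/4 = 5.25 sts per in.
hood: 18.5 × 5.25 = 97.12 → 97.
front: 24.5 × 5.25 = 128.62 → 129.
left front: 12.5 × 5.25 = 65.62 → 66.
collar: 21.5 × 5.25 = 112.88 → 113.

hood 97; front 129; left front 66; collar 113.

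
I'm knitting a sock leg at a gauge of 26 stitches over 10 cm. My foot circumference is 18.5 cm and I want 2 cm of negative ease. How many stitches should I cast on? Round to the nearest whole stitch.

43 stitches.

Finished = 18.5 − 2 = 16.5 cm.
26 / 10 = 2.6 sts per cm.
16.50 × 2.6 = 42.90 sts.
→ 43 sts.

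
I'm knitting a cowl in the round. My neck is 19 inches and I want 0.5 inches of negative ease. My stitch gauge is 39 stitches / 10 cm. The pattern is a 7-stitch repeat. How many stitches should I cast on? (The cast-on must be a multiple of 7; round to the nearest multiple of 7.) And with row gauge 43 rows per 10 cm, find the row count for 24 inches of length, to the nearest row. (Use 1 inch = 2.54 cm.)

Finished = 19 − 0.5 = 18.5 inches.
18.5 inches × 2.54 = 46.99 cm.
39/10 = 3.9 sts per cm; 46.99 × 3.9 = 183.26 sts.
Nearest multiple of 7 → 182.
24 inches = 60.96 cm; × 4.3 = 262.13 → 262 rows.

Cast on 182 stitches; work 262 rows.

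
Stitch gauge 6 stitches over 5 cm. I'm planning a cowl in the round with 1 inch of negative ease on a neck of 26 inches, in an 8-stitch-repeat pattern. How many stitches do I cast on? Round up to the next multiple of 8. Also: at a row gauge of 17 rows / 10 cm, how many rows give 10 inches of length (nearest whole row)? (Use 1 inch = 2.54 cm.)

Cast on 80 stitches; work 43 rows.

Finished = 26 − 1 = 25 inches.
25 inches × 2.54 = 63.50 cm.
6/5 = 1.2 sts per cm; 63.50 × 1.2 = 76.20 sts.
Next multiple of 8 → 80.
10 inches = 25.40 cm; × 1.7 = 43.18 → 43 rows.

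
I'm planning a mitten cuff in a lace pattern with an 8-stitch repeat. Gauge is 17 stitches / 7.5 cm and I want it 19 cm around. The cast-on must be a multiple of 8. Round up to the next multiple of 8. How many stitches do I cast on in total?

17 / 7.5 = 2.267 sts per cm.
19 × 2.267 = 43.07 sts.
Next multiple of 8: 48.

CO 48 sts.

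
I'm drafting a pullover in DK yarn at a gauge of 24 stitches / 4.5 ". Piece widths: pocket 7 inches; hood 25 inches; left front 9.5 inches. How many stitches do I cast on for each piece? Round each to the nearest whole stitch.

pocket 37; hood 133; left front 51.

Rate = 24/4.5 = 5.333 sts per in.
pocket: 7 × 5.333 = 37.33 → 37.
hood: 25 × 5.333 = 133.33 → 133.
left front: 9.5 × 5.333 = 50.67 → 51.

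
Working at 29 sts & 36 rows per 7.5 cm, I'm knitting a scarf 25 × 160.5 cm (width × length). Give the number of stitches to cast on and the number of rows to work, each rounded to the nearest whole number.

Cast on 97 stitches and work 770 rows.

Stitch gauge = 29/7.5 = 3.867 sts/cm; 25 × 3.867 = 96.67 → 97 sts.
Row gauge = 36/7.5 = 4.8 rows/cm; 160.5 × 4.8 = 770.40 → 770 rows.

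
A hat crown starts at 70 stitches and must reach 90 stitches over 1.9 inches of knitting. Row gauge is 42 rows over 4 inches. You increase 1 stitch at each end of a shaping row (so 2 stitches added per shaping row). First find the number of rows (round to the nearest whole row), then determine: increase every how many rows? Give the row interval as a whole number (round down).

Rows = 1.9 × 10.5 = 19.9 → 20 rows.
Stitches to add: 20 → 10 shaping rows (at 2 st each).
20 / 10 = 2.00 → every 2 rows.

Increase every 2nd row.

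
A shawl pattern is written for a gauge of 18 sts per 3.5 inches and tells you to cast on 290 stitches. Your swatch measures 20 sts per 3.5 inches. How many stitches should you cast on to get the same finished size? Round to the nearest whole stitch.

Cast on 322 stitches.

Scale factor = 20 / 18 = 1.111.
290 × 20 / 18 = 322.22 sts.
→ 322 sts.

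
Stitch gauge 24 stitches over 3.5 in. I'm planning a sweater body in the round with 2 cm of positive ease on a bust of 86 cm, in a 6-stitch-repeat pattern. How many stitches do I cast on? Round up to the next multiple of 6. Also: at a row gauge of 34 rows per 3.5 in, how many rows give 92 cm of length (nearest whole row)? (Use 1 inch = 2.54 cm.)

Finished = 86 + 2 = 88 cm.
88 cm × 1/2.54 = 34.65 inches.
24/3.5 = 6.857 sts per in; 34.65 × 6.857 = 237.57 sts.
Next multiple of 6 → 240.
92 cm = 36.22 inches; × 9.714 = 351.86 → 352 rows.

Cast on 240 stitches; work 352 rows.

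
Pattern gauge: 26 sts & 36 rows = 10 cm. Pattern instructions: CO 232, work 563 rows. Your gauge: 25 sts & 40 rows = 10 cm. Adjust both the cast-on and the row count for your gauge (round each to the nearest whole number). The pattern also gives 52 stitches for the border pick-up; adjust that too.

Stitches: 232 × 25/26 = 223.08 → 223.
Rows: 563 × 40/36 = 625.56 → 626.
border pick-up: 52 × 25/26 = 50.00 → 50.

Cast on 223 stitches; work 626 rows; border pick-up 50 stitches.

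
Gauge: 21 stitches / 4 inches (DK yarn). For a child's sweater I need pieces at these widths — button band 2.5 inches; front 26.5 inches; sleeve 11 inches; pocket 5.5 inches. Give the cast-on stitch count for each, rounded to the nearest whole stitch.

Rate = 21/4 = 5.25 sts per in.
button band: 2.5 × 5.25 = 13.12 → 13.
front: 26.5 × 5.25 = 139.12 → 139.
sleeve: 11 × 5.25 = 57.75 → 58.
pocket: 5.5 × 5.25 = 28.88 → 29.

button band 13; front 139; sleeve 58; pocket 29.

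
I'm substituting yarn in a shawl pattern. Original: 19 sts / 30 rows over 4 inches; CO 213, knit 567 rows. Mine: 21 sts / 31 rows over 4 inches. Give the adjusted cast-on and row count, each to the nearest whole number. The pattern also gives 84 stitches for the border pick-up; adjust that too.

Cast on 235 stitches; work 586 rows; border pick-up 93 stitches.

Stitches: 213 × 21/19 = 235.42 → 235.
Rows: 567 × 31/30 = 585.90 → 586.
border pick-up: 84 × 21/19 = 92.84 → 93.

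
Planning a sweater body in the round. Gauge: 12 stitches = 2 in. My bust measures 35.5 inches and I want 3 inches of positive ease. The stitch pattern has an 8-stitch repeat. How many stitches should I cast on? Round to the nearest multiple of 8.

Finished = 35.5 + 3 = 38.5 inches.
12 / 2 = 6 sts/in.
38.5 × 6 = 231.00 sts.
Nearest multiple of 8: 232.

Cast on 232 stitches.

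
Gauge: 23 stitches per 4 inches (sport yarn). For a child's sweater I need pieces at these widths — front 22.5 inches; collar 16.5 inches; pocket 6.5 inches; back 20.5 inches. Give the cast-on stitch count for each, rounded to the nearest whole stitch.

front 129; collar 95; pocket 37; back 118.

Rate = 23/4 = 5.75 sts per in.
front: 22.5 × 5.75 = 129.38 → 129.
collar: 16.5 × 5.75 = 94.88 → 95.
pocket: 6.5 × 5.75 = 37.38 → 37.
back: 20.5 × 5.75 = 117.88 → 118.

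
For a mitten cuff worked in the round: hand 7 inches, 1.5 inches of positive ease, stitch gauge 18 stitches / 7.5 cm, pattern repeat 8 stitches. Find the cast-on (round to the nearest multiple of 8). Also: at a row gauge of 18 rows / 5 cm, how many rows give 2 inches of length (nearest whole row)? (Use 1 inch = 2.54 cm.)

Cast on 48 stitches; work 18 rows.

Finished = 7 + 1.5 = 8.5 inches.
8.5 inches × 2.54 = 21.59 cm.
18/7.5 = 2.4 sts per cm; 21.59 × 2.4 = 51.82 sts.
Nearest multiple of 8 → 48.
2 inches = 5.08 cm; × 3.6 = 18.29 → 18 rows.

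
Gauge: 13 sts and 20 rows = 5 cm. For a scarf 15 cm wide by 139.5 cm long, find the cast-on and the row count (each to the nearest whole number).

Cast on 39 stitches and work 558 rows.

Stitch gauge = 13/5 = 2.6 sts/cm; 15 × 2.6 = 39.00 → 39 sts.
Row gauge = 20/5 = 4 rows/cm; 139.5 × 4 = 558.00 → 558 rows.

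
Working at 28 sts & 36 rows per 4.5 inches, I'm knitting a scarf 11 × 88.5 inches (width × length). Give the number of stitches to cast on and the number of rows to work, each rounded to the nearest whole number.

Cast on 68 stitches and work 708 rows.

Stitch gauge = 28/4.5 = 6.222 sts/in; 11 × 6.222 = 68.44 → 68 sts.
Row gauge = 36/4.5 = 8 rows/in; 88.5 × 8 = 708.00 → 708 rows.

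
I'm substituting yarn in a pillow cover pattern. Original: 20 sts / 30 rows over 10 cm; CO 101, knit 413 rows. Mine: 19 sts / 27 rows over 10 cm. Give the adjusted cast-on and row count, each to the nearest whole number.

Cast on 96 stitches; work 372 rows.

Stitches: 101 × 19/20 = 95.95 → 96.
Rows: 413 × 27/30 = 371.70 → 372.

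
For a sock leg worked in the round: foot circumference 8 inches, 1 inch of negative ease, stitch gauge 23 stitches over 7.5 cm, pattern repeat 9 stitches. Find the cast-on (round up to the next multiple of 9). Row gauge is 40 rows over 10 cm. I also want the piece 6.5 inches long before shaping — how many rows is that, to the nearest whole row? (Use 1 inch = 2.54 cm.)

Cast on 63 stitches; work 66 rows.

Finished = 8 − 1 = 7 inches.
7 inches × 2.54 = 17.78 cm.
23/7.5 = 3.067 sts per cm; 17.78 × 3.067 = 54.53 sts.
Next multiple of 9 → 63.
6.5 inches = 16.51 cm; × 4 = 66.04 → 66 rows.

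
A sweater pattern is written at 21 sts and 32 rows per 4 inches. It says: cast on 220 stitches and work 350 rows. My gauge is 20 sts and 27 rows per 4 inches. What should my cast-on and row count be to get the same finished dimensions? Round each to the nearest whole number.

Cast on 210 stitches; work 295 rows.

Stitches: 220 × 20/21 = 209.52 → 210.
Rows: 350 × 27/32 = 295.31 → 295.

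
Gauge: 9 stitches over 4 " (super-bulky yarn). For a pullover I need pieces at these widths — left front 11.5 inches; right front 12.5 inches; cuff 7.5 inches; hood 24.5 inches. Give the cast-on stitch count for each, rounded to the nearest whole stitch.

Rate = 9/4 = 2.25 sts per in.
left front: 11.5 × 2.25 = 25.88 → 26.
right front: 12.5 × 2.25 = 28.12 → 28.
cuff: 7.5 × 2.25 = 16.88 → 17.
hood: 24.5 × 2.25 = 55.12 → 55.

left front 26; right front 28; cuff 17; hood 55.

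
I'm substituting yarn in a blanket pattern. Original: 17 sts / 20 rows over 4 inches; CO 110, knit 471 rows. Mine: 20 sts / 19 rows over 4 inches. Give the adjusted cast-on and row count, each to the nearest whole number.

Stitches: 110 × 20/17 = 129.41 → 129.
Rows: 471 × 19/20 = 447.45 → 447.

Cast on 129 stitches; work 447 rows.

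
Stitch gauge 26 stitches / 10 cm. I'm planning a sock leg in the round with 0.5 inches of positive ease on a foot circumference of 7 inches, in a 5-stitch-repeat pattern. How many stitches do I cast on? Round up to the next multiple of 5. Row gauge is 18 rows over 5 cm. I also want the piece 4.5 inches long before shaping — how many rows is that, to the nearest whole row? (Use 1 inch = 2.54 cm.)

Cast on 50 stitches; work 41 rows.

Finished = 7 + 0.5 = 7.5 inches.
7.5 inches × 2.54 = 19.05 cm.
26/10 = 2.6 sts per cm; 19.05 × 2.6 = 49.53 sts.
Next multiple of 5 → 50.
4.5 inches = 11.43 cm; × 3.6 = 41.15 → 41 rows.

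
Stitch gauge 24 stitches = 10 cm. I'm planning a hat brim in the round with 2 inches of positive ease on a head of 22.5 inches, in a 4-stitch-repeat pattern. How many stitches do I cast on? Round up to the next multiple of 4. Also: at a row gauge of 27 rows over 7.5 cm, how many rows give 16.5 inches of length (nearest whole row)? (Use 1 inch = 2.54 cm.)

Cast on 152 stitches; work 151 rows.

Finished = 22.5 + 2 = 24.5 inches.
24.5 inches × 2.54 = 62.23 cm.
24/10 = 2.4 sts per cm; 62.23 × 2.4 = 149.35 sts.
Next multiple of 4 → 152.
16.5 inches = 41.91 cm; × 3.6 = 150.88 → 151 rows.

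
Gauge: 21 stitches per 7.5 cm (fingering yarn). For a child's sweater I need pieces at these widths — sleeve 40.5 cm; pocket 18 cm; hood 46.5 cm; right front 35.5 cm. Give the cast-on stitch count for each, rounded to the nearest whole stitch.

Rate = 21/7.5 = 2.8 sts per cm.
sleeve: 40.5 × 2.8 = 113.40 → 113.
pocket: 18 × 2.8 = 50.40 → 50.
hood: 46.5 × 2.8 = 130.20 → 130.
right front: 35.5 × 2.8 = 99.40 → 99.

sleeve 113; pocket 50; hood 130; right front 99.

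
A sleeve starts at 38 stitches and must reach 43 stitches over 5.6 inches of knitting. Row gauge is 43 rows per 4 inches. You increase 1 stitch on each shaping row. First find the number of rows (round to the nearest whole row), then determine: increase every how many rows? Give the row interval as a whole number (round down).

Rows = 5.6 × 10.75 = 60.2 → 60 rows.
Stitches to add: 5 → 5 shaping rows (at 1 st each).
60 / 5 = 12.00 → every 12 rows.

Increase every 12th row.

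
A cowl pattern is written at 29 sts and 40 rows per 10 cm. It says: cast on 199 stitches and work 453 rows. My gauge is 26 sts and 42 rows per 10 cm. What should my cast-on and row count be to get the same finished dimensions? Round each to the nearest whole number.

Cast on 178 stitches; work 476 rows.

Stitches: 199 × 26/29 = 178.41 → 178.
Rows: 453 × 42/40 = 475.65 → 476.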